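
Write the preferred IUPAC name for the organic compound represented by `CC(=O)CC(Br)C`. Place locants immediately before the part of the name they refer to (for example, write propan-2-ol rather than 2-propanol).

The longest carbon chain that includes the carbonyl has 5 carbons, so the parent hydride is pentane.
The highest-priority functional group is a ketone (C=O on an internal carbon), so the name ends in -one.
Number the chain so that numbering from this end puts the carbonyl group at C-2 rather than C-4.
With this numbering: the carbonyl at C-2; a bromo group at C-4.
The name is 4-bromopentan-2-one.

4-bromopentan-2-one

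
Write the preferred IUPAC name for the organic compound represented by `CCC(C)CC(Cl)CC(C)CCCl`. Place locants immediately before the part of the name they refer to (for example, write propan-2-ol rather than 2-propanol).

The longest continuous carbon chain has 9 atoms, so the parent hydride is nonane.
Choose the numbering such that the substituent locant set {1,3,5,7} is lower than {3,5,7,9} at the first point of difference.
That gives chloro groups at C-1 and C-5; methyl groups at C-3 and C-7.
The substituents are ordered alphabetically, ignoring any di-/tri- multipliers.
Putting it together: 1,5-dichloro-3,7-dimethylnonane.

1,5-dichloro-3,7-dimethylnonane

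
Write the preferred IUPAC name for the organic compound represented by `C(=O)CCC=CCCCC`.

non-4-enal

Counting along the main chain through the –CHO group and the multiple bond gives 9 carbons: the parent is nonane.
An aldehyde (terminal –CHO) is the principal characteristic group, giving the suffix -al.
A C=C double bond in the chain gives the infix -ene-.
Choose the numbering such that the aldehyde carbon is C-1 by definition.
This places the double bond between C-4 and C-5.
Putting it together: non-4-enal.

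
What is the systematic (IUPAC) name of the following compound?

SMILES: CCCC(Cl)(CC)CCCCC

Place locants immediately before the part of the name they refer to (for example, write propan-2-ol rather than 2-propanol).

4-chloro-4-ethylnonane

The parent chain contains 9 carbons (nonane).
Choose the numbering such that the substituent locant set {4,4} is lower than {6,6} at the first point of difference.
With this numbering: a chloro group at C-4; an ethyl group at C-4.
The substituents are ordered alphabetically, ignoring any di-/tri- multipliers.
The name is 4-chloro-4-ethylnonane.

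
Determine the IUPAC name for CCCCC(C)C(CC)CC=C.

The longest chain bearing the multiple bond is 9 carbons long (nonane).
A C=C double bond in the chain gives the infix -ene-.
Choose the numbering such that numbering from this end puts the double bond at C-1 rather than C-8.
That gives the double bond between C-1 and C-2; an ethyl group at C-4; a methyl group at C-5.
The substituents are ordered alphabetically, ignoring any di-/tri- multipliers.
Assembling the pieces gives 4-ethyl-5-methylnon-1-ene.

4-ethyl-5-methylnon-1-ene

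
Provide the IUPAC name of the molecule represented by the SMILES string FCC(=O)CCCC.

1-fluorohexan-2-one

The longest chain bearing the carbonyl is 6 carbons long (hexane).
The highest-priority functional group is a ketone (C=O on an internal carbon), so the name ends in -one.
The numbering direction is chosen so that numbering from this end puts the carbonyl group at C-2 rather than C-5.
With this numbering: the carbonyl at C-2; a fluoro group at C-1.
Assembling the pieces gives 1-fluorohexan-2-one.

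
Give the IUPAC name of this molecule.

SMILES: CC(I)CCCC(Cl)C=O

2-chloro-6-iodoheptanal

The longest chain bearing the –CHO group is 7 carbons long (heptane).
The principal characteristic group is an aldehyde (terminal –CHO), named with the suffix -al.
Number the chain so that the aldehyde carbon is C-1 by definition.
That gives a chloro group at C-2; an iodo group at C-6.
The substituents are ordered alphabetically, ignoring any di-/tri- multipliers.
Putting it together: 2-chloro-6-iodoheptanal.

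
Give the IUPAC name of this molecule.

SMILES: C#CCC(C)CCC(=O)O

4-methylhept-6-ynoic acid

Counting along the main chain through the –COOH group and the multiple bond gives 7 carbons: the parent is heptane.
The principal characteristic group is a carboxylic acid (terminal –COOH), named with the suffix -oic acid.
A C≡C triple bond in the chain gives the infix -yne-.
The numbering direction is chosen so that the carboxylic acid carbon is C-1 by definition.
That gives the triple bond between C-6 and C-7; a methyl group at C-4.
Assembling the pieces gives 4-methylhept-6-ynoic acid.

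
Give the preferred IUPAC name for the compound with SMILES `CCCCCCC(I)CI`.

1,2-diiodooctane

The longest carbon chain is 8 atoms: the parent is octane.
Number the chain so that the substituent locant set {1,2} is lower than {7,8} at the first point of difference.
That gives iodo groups at C-1 and C-2.
The name is 1,2-diiodooctane.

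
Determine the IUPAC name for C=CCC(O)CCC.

hept-1-en-4-ol

Counting along the main chain through the –OH group and the multiple bond gives 7 carbons: the parent is heptane.
The principal characteristic group is an alcohol (–OH), named with the suffix -ol.
The chain contains a C=C double bond, so the unsaturation ending is -ene.
Choose the numbering such that numbering from this end puts the double bond at C-1 rather than C-6.
This places the hydroxyl at C-4; the double bond between C-1 and C-2.
The name is hept-1-en-4-ol.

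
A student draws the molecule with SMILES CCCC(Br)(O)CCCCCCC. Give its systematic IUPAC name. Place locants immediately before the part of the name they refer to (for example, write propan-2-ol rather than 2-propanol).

4-bromoundecan-4-ol

The longest carbon chain that includes the –OH group has 11 carbons, so the parent hydride is undecane.
The highest-priority functional group is an alcohol (–OH), so the name ends in -ol.
The numbering direction is chosen so that numbering from this end puts the hydroxyl group at C-4 rather than C-8.
This places the hydroxyl at C-4; a bromo group at C-4.
Putting it together: 4-bromoundecan-4-ol.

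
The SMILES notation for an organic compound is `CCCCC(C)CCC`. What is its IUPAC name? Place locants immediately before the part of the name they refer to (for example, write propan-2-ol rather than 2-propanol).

The longest continuous carbon chain has 8 atoms, so the parent hydride is octane.
Number the chain so that the substituent locant set {4} is lower than {5} at the first point of difference.
This places a methyl group at C-4.
The name is 4-methyloctane.

4-methyloctane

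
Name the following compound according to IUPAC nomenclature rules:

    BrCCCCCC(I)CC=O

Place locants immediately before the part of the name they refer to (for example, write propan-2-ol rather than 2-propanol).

The longest carbon chain that includes the –CHO group has 8 carbons, so the parent hydride is octane.
The principal characteristic group is an aldehyde (terminal –CHO), named with the suffix -al.
The numbering direction is chosen so that the aldehyde carbon is C-1 by definition.
With this numbering: a bromo group at C-8; an iodo group at C-3.
Substituent prefixes are cited in alphabetical order (multiplying prefixes like di-/tri- are ignored for ordering).
Assembling the pieces gives 8-bromo-3-iodooctanal.

8-bromo-3-iodooctanal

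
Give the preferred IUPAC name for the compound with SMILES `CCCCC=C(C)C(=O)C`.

3-methyloct-3-en-2-one

Counting along the main chain through the carbonyl and the multiple bond gives 8 carbons: the parent is octane.
A ketone (C=O on an internal carbon) is the principal characteristic group, giving the suffix -one.
A C=C double bond in the chain gives the infix -ene-.
Number the chain so that numbering from this end puts the carbonyl group at C-2 rather than C-7.
This places the carbonyl at C-2; the double bond between C-3 and C-4; a methyl group at C-3.
The name is 3-methyloct-3-en-2-one.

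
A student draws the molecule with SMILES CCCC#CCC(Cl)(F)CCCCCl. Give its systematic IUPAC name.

7,11-dichloro-7-fluoroundec-4-yne

The longest carbon chain that includes the multiple bond has 11 carbons, so the parent hydride is undecane.
The chain contains a C≡C triple bond, so the unsaturation ending is -yne.
The numbering direction is chosen so that numbering from this end puts the triple bond at C-4 rather than C-7.
That gives the triple bond between C-4 and C-5; chloro groups at C-7 and C-11; a fluoro group at C-7.
The substituents are ordered alphabetically, ignoring any di-/tri- multipliers.
Assembling the pieces gives 7,11-dichloro-7-fluoroundec-4-yne.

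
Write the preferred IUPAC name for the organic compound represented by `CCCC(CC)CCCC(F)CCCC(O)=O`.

The longest chain bearing the –COOH group is 12 carbons long (dodecane).
The highest-priority functional group is a carboxylic acid (terminal –COOH), so the name ends in -oic acid.
Number the chain so that the carboxylic acid carbon is C-1 by definition.
That gives an ethyl group at C-9; a fluoro group at C-5.
Prefixes are listed alphabetically: ethyl, fluoro.
Assembling the pieces gives 9-ethyl-5-fluorododecanoic acid.

9-ethyl-5-fluorododecanoic acid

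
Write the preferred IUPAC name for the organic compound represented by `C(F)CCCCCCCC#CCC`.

The longest chain bearing the multiple bond is 12 carbons long (dodecane).
The chain contains a C≡C triple bond, so the unsaturation ending is -yne.
Choose the numbering such that numbering from this end puts the triple bond at C-3 rather than C-9.
This places the triple bond between C-3 and C-4; a fluoro group at C-12.
Putting it together: 12-fluorododec-3-yne.

12-fluorododec-3-yne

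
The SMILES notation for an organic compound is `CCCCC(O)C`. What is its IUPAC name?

hexan-2-ol

The longest chain bearing the –OH group is 6 carbons long (hexane).
The principal characteristic group is an alcohol (–OH), named with the suffix -ol.
Number the chain so that numbering from this end puts the hydroxyl group at C-2 rather than C-5.
This places the hydroxyl at C-2.
Putting it together: hexan-2-ol.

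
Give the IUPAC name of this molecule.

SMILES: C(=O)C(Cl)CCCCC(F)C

The longest chain bearing the –CHO group is 8 carbons long (octane).
The highest-priority functional group is an aldehyde (terminal –CHO), so the name ends in -al.
The numbering direction is chosen so that the aldehyde carbon is C-1 by definition.
With this numbering: a chloro group at C-2; a fluoro group at C-7.
The substituents are ordered alphabetically, ignoring any di-/tri- multipliers.
Assembling the pieces gives 2-chloro-7-fluorooctanal.

2-chloro-7-fluorooctanal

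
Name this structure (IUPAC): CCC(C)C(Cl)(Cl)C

The parent chain contains 5 carbons (pentane).
Choose the numbering such that the substituent locant set {2,2,3} is lower than {3,4,4} at the first point of difference.
That gives two chloro groups at C-2; a methyl group at C-3.
Prefixes are listed alphabetically: chloro, methyl.
The name is 2,2-dichloro-3-methylpentane.

2,2-dichloro-3-methylpentane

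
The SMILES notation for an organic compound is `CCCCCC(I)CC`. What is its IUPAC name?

3-iodooctane

The parent chain contains 8 carbons (octane).
Choose the numbering such that the substituent locant set {3} is lower than {6} at the first point of difference.
This places an iodo group at C-3.
The name is 3-iodooctane.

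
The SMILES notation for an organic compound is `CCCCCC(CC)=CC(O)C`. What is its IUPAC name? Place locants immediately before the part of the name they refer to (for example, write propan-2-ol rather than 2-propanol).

4-ethylnon-3-en-2-ol

Counting along the main chain through the –OH group and the multiple bond gives 9 carbons: the parent is nonane.
The principal characteristic group is an alcohol (–OH), named with the suffix -ol.
The chain contains a C=C double bond, so the unsaturation ending is -ene.
Choose the numbering such that numbering from this end puts the hydroxyl group at C-2 rather than C-8.
This places the hydroxyl at C-2; the double bond between C-3 and C-4; an ethyl group at C-4.
Assembling the pieces gives 4-ethylnon-3-en-2-ol.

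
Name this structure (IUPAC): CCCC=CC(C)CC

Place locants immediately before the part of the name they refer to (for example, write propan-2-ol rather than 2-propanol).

Counting along the main chain through the multiple bond gives 8 carbons: the parent is octane.
The chain contains a C=C double bond, so the unsaturation ending is -ene.
Choose the numbering such that the substituent locant set {3} is lower than {6} at the first point of difference.
That gives the double bond between C-4 and C-5; a methyl group at C-3.
The name is 3-methyloct-4-ene.

3-methyloct-4-ene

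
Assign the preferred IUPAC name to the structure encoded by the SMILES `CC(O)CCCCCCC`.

nonan-2-ol

The longest chain bearing the –OH group is 9 carbons long (nonane).
The highest-priority functional group is an alcohol (–OH), so the name ends in -ol.
Choose the numbering such that numbering from this end puts the hydroxyl group at C-2 rather than C-8.
With this numbering: the hydroxyl at C-2.
The name is nonan-2-ol.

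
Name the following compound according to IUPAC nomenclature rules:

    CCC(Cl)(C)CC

The parent chain contains 5 carbons (pentane).
The molecule is symmetric, so either numbering direction gives the same locants.
With this numbering: a chloro group at C-3; a methyl group at C-3.
Prefixes are listed alphabetically: chloro, methyl.
Assembling the pieces gives 3-chloro-3-methylpentane.

3-chloro-3-methylpentane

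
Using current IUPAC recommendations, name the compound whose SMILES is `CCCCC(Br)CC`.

3-bromoheptane

The longest continuous carbon chain has 7 atoms, so the parent hydride is heptane.
Number the chain so that the substituent locant set {3} is lower than {5} at the first point of difference.
With this numbering: a bromo group at C-3.
The name is 3-bromoheptane.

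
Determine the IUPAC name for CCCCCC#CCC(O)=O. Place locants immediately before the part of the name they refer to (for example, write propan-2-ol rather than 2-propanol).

non-3-ynoic acid

Counting along the main chain through the –COOH group and the multiple bond gives 9 carbons: the parent is nonane.
The highest-priority functional group is a carboxylic acid (terminal –COOH), so the name ends in -oic acid.
There is one C≡C triple bond, indicated by the ending -yne.
The numbering direction is chosen so that the carboxylic acid carbon is C-1 by definition.
This places the triple bond between C-3 and C-4.
The name is non-3-ynoic acid.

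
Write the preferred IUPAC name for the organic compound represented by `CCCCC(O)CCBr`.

1-bromoheptan-3-ol

The longest chain bearing the –OH group is 7 carbons long (heptane).
An alcohol (–OH) is the principal characteristic group, giving the suffix -ol.
The numbering direction is chosen so that numbering from this end puts the hydroxyl group at C-3 rather than C-5.
This places the hydroxyl at C-3; a bromo group at C-1.
Assembling the pieces gives 1-bromoheptan-3-ol.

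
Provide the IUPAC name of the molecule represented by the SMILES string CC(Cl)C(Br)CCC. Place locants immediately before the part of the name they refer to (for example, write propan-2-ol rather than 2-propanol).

The parent chain contains 6 carbons (hexane).
The numbering direction is chosen so that the substituent locant set {2,3} is lower than {4,5} at the first point of difference.
That gives a bromo group at C-3; a chloro group at C-2.
Prefixes are listed alphabetically: bromo, chloro.
Assembling the pieces gives 3-bromo-2-chlorohexane.

3-bromo-2-chlorohexane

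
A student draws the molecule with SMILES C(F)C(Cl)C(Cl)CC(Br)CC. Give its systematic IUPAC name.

The parent chain contains 7 carbons (heptane).
Choose the numbering such that the substituent locant set {1,2,3,5} is lower than {3,5,6,7} at the first point of difference.
That gives a bromo group at C-5; chloro groups at C-2 and C-3; a fluoro group at C-1.
The substituents are ordered alphabetically, ignoring any di-/tri- multipliers.
Putting it together: 5-bromo-2,3-dichloro-1-fluoroheptane.

5-bromo-2,3-dichloro-1-fluoroheptane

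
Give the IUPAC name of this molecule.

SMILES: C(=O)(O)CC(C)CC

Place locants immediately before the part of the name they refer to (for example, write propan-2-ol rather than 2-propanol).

3-methylpentanoic acid

The longest chain bearing the –COOH group is 5 carbons long (pentane).
A carboxylic acid (terminal –COOH) is the principal characteristic group, giving the suffix -oic acid.
Choose the numbering such that the carboxylic acid carbon is C-1 by definition.
That gives a methyl group at C-3.
Putting it together: 3-methylpentanoic acid.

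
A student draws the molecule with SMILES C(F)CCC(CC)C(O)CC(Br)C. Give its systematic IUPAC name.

Counting along the main chain through the –OH group gives 8 carbons: the parent is octane.
The principal characteristic group is an alcohol (–OH), named with the suffix -ol.
Choose the numbering such that numbering from this end puts the hydroxyl group at C-4 rather than C-5.
With this numbering: the hydroxyl at C-4; a bromo group at C-2; an ethyl group at C-5; a fluoro group at C-8.
Substituent prefixes are cited in alphabetical order (multiplying prefixes like di-/tri- are ignored for ordering).
Putting it together: 2-bromo-5-ethyl-8-fluorooctan-4-ol.

2-bromo-5-ethyl-8-fluorooctan-4-ol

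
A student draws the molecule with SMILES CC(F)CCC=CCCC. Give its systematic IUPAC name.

8-fluoronon-4-ene

The longest chain bearing the multiple bond is 9 carbons long (nonane).
A C=C double bond in the chain gives the infix -ene-.
The numbering direction is chosen so that numbering from this end puts the double bond at C-4 rather than C-5.
This places the double bond between C-4 and C-5; a fluoro group at C-8.
Assembling the pieces gives 8-fluoronon-4-ene.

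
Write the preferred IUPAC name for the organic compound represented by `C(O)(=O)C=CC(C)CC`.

4-methylhex-2-enoic acid

The longest carbon chain that includes the –COOH group and the multiple bond has 6 carbons, so the parent hydride is hexane.
The principal characteristic group is a carboxylic acid (terminal –COOH), named with the suffix -oic acid.
A C=C double bond in the chain gives the infix -ene-.
The numbering direction is chosen so that the carboxylic acid carbon is C-1 by definition.
This places the double bond between C-2 and C-3; a methyl group at C-4.
Putting it together: 4-methylhex-2-enoic acid.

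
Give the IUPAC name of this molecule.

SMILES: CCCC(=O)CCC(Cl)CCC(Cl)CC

7,10-dichlorododecan-4-one

The longest chain bearing the carbonyl is 12 carbons long (dodecane).
The principal characteristic group is a ketone (C=O on an internal carbon), named with the suffix -one.
Number the chain so that numbering from this end puts the carbonyl group at C-4 rather than C-9.
With this numbering: the carbonyl at C-4; chloro groups at C-7 and C-10.
The name is 7,10-dichlorododecan-4-one.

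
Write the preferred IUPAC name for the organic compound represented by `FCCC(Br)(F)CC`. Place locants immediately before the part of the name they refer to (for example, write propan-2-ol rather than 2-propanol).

The longest carbon chain is 5 atoms: the parent is pentane.
Number the chain so that the substituent locant set {1,3,3} is lower than {3,3,5} at the first point of difference.
That gives a bromo group at C-3; fluoro groups at C-1 and C-3.
Substituent prefixes are cited in alphabetical order (multiplying prefixes like di-/tri- are ignored for ordering).
Putting it together: 3-bromo-1,3-difluoropentane.

3-bromo-1,3-difluoropentane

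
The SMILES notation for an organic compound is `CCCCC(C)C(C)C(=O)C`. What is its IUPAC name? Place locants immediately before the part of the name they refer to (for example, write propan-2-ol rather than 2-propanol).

The longest chain bearing the carbonyl is 8 carbons long (octane).
The principal characteristic group is a ketone (C=O on an internal carbon), named with the suffix -one.
Choose the numbering such that numbering from this end puts the carbonyl group at C-2 rather than C-7.
That gives the carbonyl at C-2; methyl groups at C-3 and C-4.
The name is 3,4-dimethyloctan-2-one.

3,4-dimethyloctan-2-one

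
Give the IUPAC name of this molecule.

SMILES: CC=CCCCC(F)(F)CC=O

The longest chain bearing the –CHO group and the multiple bond is 9 carbons long (nonane).
An aldehyde (terminal –CHO) is the principal characteristic group, giving the suffix -al.
The chain contains a C=C double bond, so the unsaturation ending is -ene.
Number the chain so that the aldehyde carbon is C-1 by definition.
That gives the double bond between C-7 and C-8; two fluoro groups at C-3.
Putting it together: 3,3-difluoronon-7-enal.

3,3-difluoronon-7-enal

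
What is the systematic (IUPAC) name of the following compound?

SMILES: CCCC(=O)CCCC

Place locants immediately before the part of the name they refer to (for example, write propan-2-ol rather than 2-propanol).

Counting along the main chain through the carbonyl gives 8 carbons: the parent is octane.
A ketone (C=O on an internal carbon) is the principal characteristic group, giving the suffix -one.
Choose the numbering such that numbering from this end puts the carbonyl group at C-4 rather than C-5.
This places the carbonyl at C-4.
The name is octan-4-one.

octan-4-one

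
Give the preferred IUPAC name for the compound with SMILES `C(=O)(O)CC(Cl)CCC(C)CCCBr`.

The longest carbon chain that includes the –COOH group has 9 carbons, so the parent hydride is nonane.
The principal characteristic group is a carboxylic acid (terminal –COOH), named with the suffix -oic acid.
Number the chain so that the carboxylic acid carbon is C-1 by definition.
This places a bromo group at C-9; a chloro group at C-3; a methyl group at C-6.
Prefixes are listed alphabetically: bromo, chloro, methyl.
Putting it together: 9-bromo-3-chloro-6-methylnonanoic acid.

9-bromo-3-chloro-6-methylnonanoic acid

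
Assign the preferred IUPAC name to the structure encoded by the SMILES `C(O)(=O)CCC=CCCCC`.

non-4-enoic acid

Counting along the main chain through the –COOH group and the multiple bond gives 9 carbons: the parent is nonane.
The principal characteristic group is a carboxylic acid (terminal –COOH), named with the suffix -oic acid.
There is one C=C double bond, indicated by the ending -ene.
The numbering direction is chosen so that the carboxylic acid carbon is C-1 by definition.
With this numbering: the double bond between C-4 and C-5.
Assembling the pieces gives non-4-enoic acid.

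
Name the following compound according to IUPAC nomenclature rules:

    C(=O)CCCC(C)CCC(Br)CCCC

The longest carbon chain that includes the –CHO group has 12 carbons, so the parent hydride is dodecane.
The principal characteristic group is an aldehyde (terminal –CHO), named with the suffix -al.
Choose the numbering such that the aldehyde carbon is C-1 by definition.
With this numbering: a bromo group at C-8; a methyl group at C-5.
Prefixes are listed alphabetically: bromo, methyl.
Assembling the pieces gives 8-bromo-5-methyldodecanal.

8-bromo-5-methyldodecanal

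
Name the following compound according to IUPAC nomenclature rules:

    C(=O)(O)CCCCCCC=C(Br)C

9-bromodec-8-enoic acid

The longest chain bearing the –COOH group and the multiple bond is 10 carbons long (decane).
A carboxylic acid (terminal –COOH) is the principal characteristic group, giving the suffix -oic acid.
A C=C double bond in the chain gives the infix -ene-.
Choose the numbering such that the carboxylic acid carbon is C-1 by definition.
This places the double bond between C-8 and C-9; a bromo group at C-9.
Assembling the pieces gives 9-bromodec-8-enoic acid.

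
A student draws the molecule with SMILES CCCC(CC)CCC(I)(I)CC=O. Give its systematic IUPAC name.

Counting along the main chain through the –CHO group gives 9 carbons: the parent is nonane.
The highest-priority functional group is an aldehyde (terminal –CHO), so the name ends in -al.
Number the chain so that the aldehyde carbon is C-1 by definition.
This places an ethyl group at C-6; two iodo groups at C-3.
Substituent prefixes are cited in alphabetical order (multiplying prefixes like di-/tri- are ignored for ordering).
The name is 6-ethyl-3,3-diiodononanal.

6-ethyl-3,3-diiodononanal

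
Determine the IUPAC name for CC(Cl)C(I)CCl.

1,3-dichloro-2-iodobutane

The parent chain contains 4 carbons (butane).
Number the chain so that the substituent locant set {1,2,3} is lower than {2,3,4} at the first point of difference.
This places chloro groups at C-1 and C-3; an iodo group at C-2.
Substituent prefixes are cited in alphabetical order (multiplying prefixes like di-/tri- are ignored for ordering).
The name is 1,3-dichloro-2-iodobutane.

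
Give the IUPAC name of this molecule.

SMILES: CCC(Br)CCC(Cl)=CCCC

8-bromo-5-chlorodec-4-ene

Counting along the main chain through the multiple bond gives 10 carbons: the parent is decane.
A C=C double bond in the chain gives the infix -ene-.
Number the chain so that numbering from this end puts the double bond at C-4 rather than C-6.
That gives the double bond between C-4 and C-5; a bromo group at C-8; a chloro group at C-5.
Substituent prefixes are cited in alphabetical order (multiplying prefixes like di-/tri- are ignored for ordering).
The name is 8-bromo-5-chlorodec-4-ene.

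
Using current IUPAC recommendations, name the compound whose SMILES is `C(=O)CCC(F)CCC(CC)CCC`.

7-ethyl-4-fluorodecanal

Counting along the main chain through the –CHO group gives 10 carbons: the parent is decane.
An aldehyde (terminal –CHO) is the principal characteristic group, giving the suffix -al.
Number the chain so that the aldehyde carbon is C-1 by definition.
With this numbering: an ethyl group at C-7; a fluoro group at C-4.
Prefixes are listed alphabetically: ethyl, fluoro.
Putting it together: 7-ethyl-4-fluorodecanal.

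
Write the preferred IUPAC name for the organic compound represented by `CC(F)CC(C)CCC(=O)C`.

The longest chain bearing the carbonyl is 8 carbons long (octane).
A ketone (C=O on an internal carbon) is the principal characteristic group, giving the suffix -one.
Choose the numbering such that numbering from this end puts the carbonyl group at C-2 rather than C-7.
This places the carbonyl at C-2; a fluoro group at C-7; a methyl group at C-5.
Substituent prefixes are cited in alphabetical order (multiplying prefixes like di-/tri- are ignored for ordering).
The name is 7-fluoro-5-methyloctan-2-one.

7-fluoro-5-methyloctan-2-one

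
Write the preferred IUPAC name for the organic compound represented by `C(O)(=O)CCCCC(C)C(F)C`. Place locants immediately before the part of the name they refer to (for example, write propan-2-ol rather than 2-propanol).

Counting along the main chain through the –COOH group gives 8 carbons: the parent is octane.
The principal characteristic group is a carboxylic acid (terminal –COOH), named with the suffix -oic acid.
Choose the numbering such that the carboxylic acid carbon is C-1 by definition.
That gives a fluoro group at C-7; a methyl group at C-6.
The substituents are ordered alphabetically, ignoring any di-/tri- multipliers.
Assembling the pieces gives 7-fluoro-6-methyloctanoic acid.

7-fluoro-6-methyloctanoic acid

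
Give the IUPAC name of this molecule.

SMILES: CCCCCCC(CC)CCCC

The parent chain contains 11 carbons (undecane).
Number the chain so that the substituent locant set {5} is lower than {7} at the first point of difference.
This places an ethyl group at C-5.
Putting it together: 5-ethylundecane.

5-ethylundecane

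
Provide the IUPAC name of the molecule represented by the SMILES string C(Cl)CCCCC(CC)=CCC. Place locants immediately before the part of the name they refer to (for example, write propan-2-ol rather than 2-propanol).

9-chloro-4-ethylnon-3-ene

The longest chain bearing the multiple bond is 9 carbons long (nonane).
The chain contains a C=C double bond, so the unsaturation ending is -ene.
The numbering direction is chosen so that numbering from this end puts the double bond at C-3 rather than C-6.
That gives the double bond between C-3 and C-4; a chloro group at C-9; an ethyl group at C-4.
Substituent prefixes are cited in alphabetical order (multiplying prefixes like di-/tri- are ignored for ordering).
Putting it together: 9-chloro-4-ethylnon-3-ene.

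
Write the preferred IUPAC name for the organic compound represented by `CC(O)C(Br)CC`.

Counting along the main chain through the –OH group gives 5 carbons: the parent is pentane.
The principal characteristic group is an alcohol (–OH), named with the suffix -ol.
Choose the numbering such that numbering from this end puts the hydroxyl group at C-2 rather than C-4.
With this numbering: the hydroxyl at C-2; a bromo group at C-3.
The name is 3-bromopentan-2-ol.

3-bromopentan-2-ol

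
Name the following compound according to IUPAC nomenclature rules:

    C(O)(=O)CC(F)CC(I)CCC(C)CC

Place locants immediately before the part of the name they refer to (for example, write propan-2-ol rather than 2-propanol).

The longest carbon chain that includes the –COOH group has 10 carbons, so the parent hydride is decane.
The highest-priority functional group is a carboxylic acid (terminal –COOH), so the name ends in -oic acid.
Choose the numbering such that the carboxylic acid carbon is C-1 by definition.
This places a fluoro group at C-3; an iodo group at C-5; a methyl group at C-8.
Substituent prefixes are cited in alphabetical order (multiplying prefixes like di-/tri- are ignored for ordering).
Assembling the pieces gives 3-fluoro-5-iodo-8-methyldecanoic acid.

3-fluoro-5-iodo-8-methyldecanoic acid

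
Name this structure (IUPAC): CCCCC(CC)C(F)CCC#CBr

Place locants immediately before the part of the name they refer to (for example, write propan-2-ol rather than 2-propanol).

1-bromo-6-ethyl-5-fluorodec-1-yne

Counting along the main chain through the multiple bond gives 10 carbons: the parent is decane.
There is one C≡C triple bond, indicated by the ending -yne.
Choose the numbering such that numbering from this end puts the triple bond at C-1 rather than C-9.
This places the triple bond between C-1 and C-2; a bromo group at C-1; an ethyl group at C-6; a fluoro group at C-5.
Substituent prefixes are cited in alphabetical order (multiplying prefixes like di-/tri- are ignored for ordering).
The name is 1-bromo-6-ethyl-5-fluorodec-1-yne.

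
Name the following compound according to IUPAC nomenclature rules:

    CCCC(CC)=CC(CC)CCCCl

9-chloro-4,6-diethylnon-4-ene

Counting along the main chain through the multiple bond gives 9 carbons: the parent is nonane.
There is one C=C double bond, indicated by the ending -ene.
Choose the numbering such that numbering from this end puts the double bond at C-4 rather than C-5.
With this numbering: the double bond between C-4 and C-5; a chloro group at C-9; ethyl groups at C-4 and C-6.
Prefixes are listed alphabetically: chloro, ethyl.
Assembling the pieces gives 9-chloro-4,6-diethylnon-4-ene.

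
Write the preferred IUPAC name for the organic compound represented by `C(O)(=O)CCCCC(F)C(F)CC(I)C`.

Counting along the main chain through the –COOH group gives 10 carbons: the parent is decane.
A carboxylic acid (terminal –COOH) is the principal characteristic group, giving the suffix -oic acid.
Choose the numbering such that the carboxylic acid carbon is C-1 by definition.
With this numbering: fluoro groups at C-6 and C-7; an iodo group at C-9.
Prefixes are listed alphabetically: fluoro, iodo.
The name is 6,7-difluoro-9-iododecanoic acid.

6,7-difluoro-9-iododecanoic acid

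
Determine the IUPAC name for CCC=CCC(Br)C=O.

The longest chain bearing the –CHO group and the multiple bond is 7 carbons long (heptane).
The highest-priority functional group is an aldehyde (terminal –CHO), so the name ends in -al.
There is one C=C double bond, indicated by the ending -ene.
The numbering direction is chosen so that the aldehyde carbon is C-1 by definition.
This places the double bond between C-4 and C-5; a bromo group at C-2.
The name is 2-bromohept-4-enal.

2-bromohept-4-enal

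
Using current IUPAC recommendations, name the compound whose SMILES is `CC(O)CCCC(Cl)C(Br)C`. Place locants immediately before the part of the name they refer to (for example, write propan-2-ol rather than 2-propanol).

The longest carbon chain that includes the –OH group has 8 carbons, so the parent hydride is octane.
The highest-priority functional group is an alcohol (–OH), so the name ends in -ol.
Number the chain so that numbering from this end puts the hydroxyl group at C-2 rather than C-7.
That gives the hydroxyl at C-2; a bromo group at C-7; a chloro group at C-6.
Prefixes are listed alphabetically: bromo, chloro.
The name is 7-bromo-6-chlorooctan-2-ol.

7-bromo-6-chlorooctan-2-ol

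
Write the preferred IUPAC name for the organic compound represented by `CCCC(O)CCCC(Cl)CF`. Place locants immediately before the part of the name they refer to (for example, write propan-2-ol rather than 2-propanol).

The longest chain bearing the –OH group is 9 carbons long (nonane).
The principal characteristic group is an alcohol (–OH), named with the suffix -ol.
Choose the numbering such that numbering from this end puts the hydroxyl group at C-4 rather than C-6.
With this numbering: the hydroxyl at C-4; a chloro group at C-8; a fluoro group at C-9.
The substituents are ordered alphabetically, ignoring any di-/tri- multipliers.
Assembling the pieces gives 8-chloro-9-fluorononan-4-ol.

8-chloro-9-fluorononan-4-ol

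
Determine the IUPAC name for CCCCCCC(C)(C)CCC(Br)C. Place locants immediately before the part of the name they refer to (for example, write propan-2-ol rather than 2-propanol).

2-bromo-5,5-dimethylundecane

The parent chain contains 11 carbons (undecane).
The numbering direction is chosen so that the substituent locant set {2,5,5} is lower than {7,7,10} at the first point of difference.
This places a bromo group at C-2; two methyl groups at C-5.
The substituents are ordered alphabetically, ignoring any di-/tri- multipliers.
The name is 2-bromo-5,5-dimethylundecane.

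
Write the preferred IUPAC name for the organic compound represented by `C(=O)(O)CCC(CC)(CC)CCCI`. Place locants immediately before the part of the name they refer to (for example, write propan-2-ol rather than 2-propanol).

The longest chain bearing the –COOH group is 7 carbons long (heptane).
The highest-priority functional group is a carboxylic acid (terminal –COOH), so the name ends in -oic acid.
Choose the numbering such that the carboxylic acid carbon is C-1 by definition.
That gives two ethyl groups at C-4; an iodo group at C-7.
Substituent prefixes are cited in alphabetical order (multiplying prefixes like di-/tri- are ignored for ordering).
The name is 4,4-diethyl-7-iodoheptanoic acid.

4,4-diethyl-7-iodoheptanoic acid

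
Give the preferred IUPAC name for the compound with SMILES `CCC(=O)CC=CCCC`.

non-5-en-3-one

The longest chain bearing the carbonyl and the multiple bond is 9 carbons long (nonane).
A ketone (C=O on an internal carbon) is the principal characteristic group, giving the suffix -one.
There is one C=C double bond, indicated by the ending -ene.
Choose the numbering such that numbering from this end puts the carbonyl group at C-3 rather than C-7.
That gives the carbonyl at C-3; the double bond between C-5 and C-6.
The name is non-5-en-3-one.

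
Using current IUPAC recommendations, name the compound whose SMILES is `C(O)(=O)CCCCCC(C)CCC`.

The longest chain bearing the –COOH group is 10 carbons long (decane).
The principal characteristic group is a carboxylic acid (terminal –COOH), named with the suffix -oic acid.
The numbering direction is chosen so that the carboxylic acid carbon is C-1 by definition.
With this numbering: a methyl group at C-7.
The name is 7-methyldecanoic acid.

7-methyldecanoic acid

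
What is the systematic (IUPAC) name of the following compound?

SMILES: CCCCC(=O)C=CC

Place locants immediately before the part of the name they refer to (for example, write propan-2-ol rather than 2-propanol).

The longest carbon chain that includes the carbonyl and the multiple bond has 8 carbons, so the parent hydride is octane.
The principal characteristic group is a ketone (C=O on an internal carbon), named with the suffix -one.
There is one C=C double bond, indicated by the ending -ene.
Choose the numbering such that numbering from this end puts the carbonyl group at C-4 rather than C-5.
That gives the carbonyl at C-4; the double bond between C-2 and C-3.
The name is oct-2-en-4-one.

oct-2-en-4-one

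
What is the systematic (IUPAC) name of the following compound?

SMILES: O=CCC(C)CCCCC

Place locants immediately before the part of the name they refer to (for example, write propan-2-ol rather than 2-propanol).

3-methyloctanal

Counting along the main chain through the –CHO group gives 8 carbons: the parent is octane.
An aldehyde (terminal –CHO) is the principal characteristic group, giving the suffix -al.
Number the chain so that the aldehyde carbon is C-1 by definition.
This places a methyl group at C-3.
Putting it together: 3-methyloctanal.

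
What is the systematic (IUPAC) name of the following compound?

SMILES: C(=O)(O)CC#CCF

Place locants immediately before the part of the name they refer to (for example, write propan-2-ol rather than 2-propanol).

The longest chain bearing the –COOH group and the multiple bond is 5 carbons long (pentane).
The highest-priority functional group is a carboxylic acid (terminal –COOH), so the name ends in -oic acid.
There is one C≡C triple bond, indicated by the ending -yne.
The numbering direction is chosen so that the carboxylic acid carbon is C-1 by definition.
That gives the triple bond between C-3 and C-4; a fluoro group at C-5.
The name is 5-fluoropent-3-ynoic acid.

5-fluoropent-3-ynoic acid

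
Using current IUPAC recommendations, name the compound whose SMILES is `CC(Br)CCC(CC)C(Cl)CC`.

2-bromo-6-chloro-5-ethyloctane

The parent chain contains 8 carbons (octane).
The numbering direction is chosen so that the substituent locant set {2,5,6} is lower than {3,4,7} at the first point of difference.
That gives a bromo group at C-2; a chloro group at C-6; an ethyl group at C-5.
The substituents are ordered alphabetically, ignoring any di-/tri- multipliers.
Putting it together: 2-bromo-6-chloro-5-ethyloctane.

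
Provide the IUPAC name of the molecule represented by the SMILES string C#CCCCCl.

Counting along the main chain through the multiple bond gives 5 carbons: the parent is pentane.
The chain contains a C≡C triple bond, so the unsaturation ending is -yne.
The numbering direction is chosen so that numbering from this end puts the triple bond at C-1 rather than C-4.
With this numbering: the triple bond between C-1 and C-2; a chloro group at C-5.
Assembling the pieces gives 5-chloropent-1-yne.

5-chloropent-1-yne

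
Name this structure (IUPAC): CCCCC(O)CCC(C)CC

The longest chain bearing the –OH group is 10 carbons long (decane).
An alcohol (–OH) is the principal characteristic group, giving the suffix -ol.
The numbering direction is chosen so that numbering from this end puts the hydroxyl group at C-5 rather than C-6.
That gives the hydroxyl at C-5; a methyl group at C-8.
The name is 8-methyldecan-5-ol.

8-methyldecan-5-ol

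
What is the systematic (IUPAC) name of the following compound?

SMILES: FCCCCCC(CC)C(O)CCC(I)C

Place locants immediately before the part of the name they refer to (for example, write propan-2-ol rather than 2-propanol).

Counting along the main chain through the –OH group gives 11 carbons: the parent is undecane.
An alcohol (–OH) is the principal characteristic group, giving the suffix -ol.
Choose the numbering such that numbering from this end puts the hydroxyl group at C-5 rather than C-7.
That gives the hydroxyl at C-5; an ethyl group at C-6; a fluoro group at C-11; an iodo group at C-2.
Substituent prefixes are cited in alphabetical order (multiplying prefixes like di-/tri- are ignored for ordering).
Assembling the pieces gives 6-ethyl-11-fluoro-2-iodoundecan-5-ol.

6-ethyl-11-fluoro-2-iodoundecan-5-ol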